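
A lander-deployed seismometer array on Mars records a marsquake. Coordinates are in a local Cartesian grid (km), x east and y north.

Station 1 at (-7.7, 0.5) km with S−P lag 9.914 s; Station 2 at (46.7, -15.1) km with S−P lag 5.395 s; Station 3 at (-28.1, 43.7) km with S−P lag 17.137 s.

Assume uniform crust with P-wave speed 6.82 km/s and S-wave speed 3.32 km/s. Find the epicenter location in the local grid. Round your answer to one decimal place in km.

(34.5, -47.8)

Distance from S−P lag: d = Δt · v_P v_S / (v_P − v_S) = Δt · (6.82·3.32)/(6.82−3.32) ≈ 6.4693·Δt.
So d_Station 1 = 64.14, d_Station 2 = 34.90, d_Station 3 = 110.86 km.
Circle about each station: (x + 7.7)² + (y − 0.5)² = 64.14²; (x − 46.7)² + (y + 15.1)² = 34.90²; (x + 28.1)² + (y − 43.7)² = 110.86².
Subtracting pairs of circle equations eliminates x²+y² and gives linear equations (the radical axes):
108.8 x − 31.2 y = 5245.29
-40.8 x + 86.4 y = -5536.24
Solving the 2×2 system: x ≈ 34.5, y ≈ -47.8 km.
Check against Station 1 (with the unrounded x, y): √((x + 7.7)²+(y − 0.5)²) = 64.13 ≈ 64.14 km. ✓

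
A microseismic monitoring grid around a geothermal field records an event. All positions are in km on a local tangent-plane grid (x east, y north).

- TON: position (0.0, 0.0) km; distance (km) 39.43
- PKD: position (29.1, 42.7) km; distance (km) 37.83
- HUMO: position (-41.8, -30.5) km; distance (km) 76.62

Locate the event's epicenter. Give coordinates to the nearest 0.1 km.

(-8.5, 38.5)

Circle about each station: x² + y² = 39.43²; (x − 29.1)² + (y − 42.7)² = 37.83²; (x + 41.8)² + (y + 30.5)² = 76.62².
Subtracting pairs of circle equations eliminates x²+y² and gives linear equations (the radical axes):
58.2 x + 85.4 y = 2793.72
-83.6 x − 61.0 y = -1638.41
Solving the 2×2 system: x ≈ -8.5, y ≈ 38.5 km.
Check against TON (with the unrounded x, y): √(x²+y²) = 39.43 ≈ 39.43 km. ✓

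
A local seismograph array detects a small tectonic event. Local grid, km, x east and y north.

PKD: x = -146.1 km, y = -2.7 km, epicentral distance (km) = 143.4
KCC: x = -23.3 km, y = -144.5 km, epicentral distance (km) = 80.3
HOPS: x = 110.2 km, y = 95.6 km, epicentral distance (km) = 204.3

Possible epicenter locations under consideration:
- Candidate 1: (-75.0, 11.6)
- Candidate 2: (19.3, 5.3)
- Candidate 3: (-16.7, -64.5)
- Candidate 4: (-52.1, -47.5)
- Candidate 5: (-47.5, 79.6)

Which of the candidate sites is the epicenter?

For each candidate, compare |candidate − station| to the reported distance:
Candidate 1: residuals PKD 70.9, KCC 84.1, HOPS 0.9 → max 84.1 km
Candidate 2: residuals PKD 22.2, KCC 75.4, HOPS 76.2 → max 76.2 km
Candidate 3: residuals PKD 0.0, KCC 0.0, HOPS 0.0 → max 0.0 km
Candidate 4: residuals PKD 39.3, KCC 20.9, HOPS 12.1 → max 39.3 km
Candidate 5: residuals PKD 15.0, KCC 145.1, HOPS 45.8 → max 145.1 km
Only Candidate 3 has all residuals ≈ 0.

Candidate 3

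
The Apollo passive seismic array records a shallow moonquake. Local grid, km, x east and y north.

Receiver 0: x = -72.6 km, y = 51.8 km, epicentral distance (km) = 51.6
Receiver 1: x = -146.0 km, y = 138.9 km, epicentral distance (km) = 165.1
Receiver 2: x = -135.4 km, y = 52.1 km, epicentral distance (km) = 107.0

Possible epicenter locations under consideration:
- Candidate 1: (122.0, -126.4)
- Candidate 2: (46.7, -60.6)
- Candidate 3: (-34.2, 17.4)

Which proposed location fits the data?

For each candidate, compare |candidate − station| to the reported distance:
Candidate 1: residuals Receiver 0 212.3, Receiver 1 212.0, Receiver 2 206.2 → max 212.3 km
Candidate 2: residuals Receiver 0 112.3, Receiver 1 112.3, Receiver 2 107.2 → max 112.3 km
Candidate 3: residuals Receiver 0 0.0, Receiver 1 0.0, Receiver 2 0.0 → max 0.0 km
Only Candidate 3 has all residuals ≈ 0.

Candidate 3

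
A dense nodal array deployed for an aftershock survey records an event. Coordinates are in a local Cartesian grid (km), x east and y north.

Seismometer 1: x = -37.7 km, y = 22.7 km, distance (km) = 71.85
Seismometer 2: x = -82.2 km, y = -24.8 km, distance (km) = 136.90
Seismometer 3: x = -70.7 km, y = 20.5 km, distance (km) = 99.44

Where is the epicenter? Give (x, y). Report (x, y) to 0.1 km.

Circle about each station: (x + 37.7)² + (y − 22.7)² = 71.85²; (x + 82.2)² + (y + 24.8)² = 136.90²; (x + 70.7)² + (y − 20.5)² = 99.44².
Subtracting pairs of circle equations eliminates x²+y² and gives linear equations (the radical axes):
-89.0 x − 95.0 y = -8143.89
-66.0 x − 4.4 y = -1243.73
Solving the 2×2 system: x ≈ 14.0, y ≈ 72.6 km.
Check against Seismometer 1 (with the unrounded x, y): √((x + 37.7)²+(y − 22.7)²) = 71.86 ≈ 71.85 km. ✓

(14.0, 72.6)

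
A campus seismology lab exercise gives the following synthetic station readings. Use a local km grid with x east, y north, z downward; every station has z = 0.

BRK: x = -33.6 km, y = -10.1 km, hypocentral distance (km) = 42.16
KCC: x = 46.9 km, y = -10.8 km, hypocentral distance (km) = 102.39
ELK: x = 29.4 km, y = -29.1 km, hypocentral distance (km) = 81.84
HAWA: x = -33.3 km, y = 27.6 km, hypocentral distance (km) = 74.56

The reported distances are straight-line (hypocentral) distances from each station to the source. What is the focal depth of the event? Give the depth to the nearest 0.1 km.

Each station gives a sphere (x−x_i)² + (y−y_i)² + z² = d_i² (stations at z=0).
Subtracting the BRK sphere from KCC and ELK: z² cancels, leaving linear equations in x and y:
161.0 x − 1.4 y = -7620.97
126.0 x − 38.0 y = -4440.12
Solving: x ≈ -47.694, y ≈ -41.299 km (keep extra digits for the depth step; rounded: -47.7, -41.3).
Then from the BRK sphere: z² = 42.16² − (x + 33.6)² − (y + 10.1)² with x = -47.694, y = -41.299, so z ≈ 24.606 ≈ 24.6 km.
Check against HAWA (with the unrounded solution): distance 74.56 ≈ 74.56 km. ✓

24.6 km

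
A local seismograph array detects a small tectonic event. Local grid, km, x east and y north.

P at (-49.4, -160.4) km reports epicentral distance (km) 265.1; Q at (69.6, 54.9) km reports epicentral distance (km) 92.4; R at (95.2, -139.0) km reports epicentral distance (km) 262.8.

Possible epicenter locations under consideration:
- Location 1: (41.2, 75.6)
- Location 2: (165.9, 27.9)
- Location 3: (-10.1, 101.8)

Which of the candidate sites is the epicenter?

For each candidate, compare |candidate − station| to the reported distance:
Location 1: residuals P 12.3, Q 57.3, R 41.5 → max 57.3 km
Location 2: residuals P 20.9, Q 7.6, R 81.5 → max 81.5 km
Location 3: residuals P 0.0, Q 0.1, R 0.0 → max 0.1 km
Only Location 3 has all residuals ≈ 0.

Location 3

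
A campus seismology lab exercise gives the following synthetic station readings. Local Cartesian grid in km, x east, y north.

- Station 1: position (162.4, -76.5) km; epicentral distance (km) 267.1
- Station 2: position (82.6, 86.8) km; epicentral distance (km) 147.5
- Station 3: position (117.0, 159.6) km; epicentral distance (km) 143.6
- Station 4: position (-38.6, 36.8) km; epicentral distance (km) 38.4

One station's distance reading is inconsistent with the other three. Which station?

Station 3

Solve using three stations at a time. Using Station 1, Station 2, Station 4 (subtract circle equations pairwise → linear system) gives (x, y) ≈ (-63.4, 66.1).
Distances from that point to each station vs reported:
  Station 1: calculated 267.1 vs reported 267.1 → residual 0.0 km
  Station 2: calculated 147.5 vs reported 147.5 → residual 0.0 km
  Station 3: calculated 203.2 vs reported 143.6 → residual 59.6 km
  Station 4: calculated 38.4 vs reported 38.4 → residual 0.0 km
Station 1, Station 2, Station 4 are mutually consistent (residuals ≈ 0); Station 3 is off by 59.6 km.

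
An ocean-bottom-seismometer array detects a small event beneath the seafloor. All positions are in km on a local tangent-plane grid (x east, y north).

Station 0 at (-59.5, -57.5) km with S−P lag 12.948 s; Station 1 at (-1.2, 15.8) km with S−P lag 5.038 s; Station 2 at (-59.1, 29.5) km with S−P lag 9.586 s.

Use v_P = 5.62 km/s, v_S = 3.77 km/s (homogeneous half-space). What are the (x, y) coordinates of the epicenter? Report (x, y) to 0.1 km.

Distance from S−P lag: d = Δt · v_P v_S / (v_P − v_S) = Δt · (5.62·3.77)/(5.62−3.77) ≈ 11.4526·Δt.
So d_Station 0 = 148.29, d_Station 1 = 57.70, d_Station 2 = 109.79 km.
Circle about each station: (x + 59.5)² + (y + 57.5)² = 148.29²; (x + 1.2)² + (y − 15.8)² = 57.70²; (x + 59.1)² + (y − 29.5)² = 109.79².
Subtracting pairs of circle equations eliminates x²+y² and gives linear equations (the radical axes):
116.6 x + 146.6 y = 12065.21
0.8 x + 174.0 y = 7452.64
Solving the 2×2 system: x ≈ 49.9, y ≈ 42.6 km.
Check against Station 0 (with the unrounded x, y): √((x + 59.5)²+(y + 57.5)²) = 148.30 ≈ 148.29 km. ✓

(49.9, 42.6)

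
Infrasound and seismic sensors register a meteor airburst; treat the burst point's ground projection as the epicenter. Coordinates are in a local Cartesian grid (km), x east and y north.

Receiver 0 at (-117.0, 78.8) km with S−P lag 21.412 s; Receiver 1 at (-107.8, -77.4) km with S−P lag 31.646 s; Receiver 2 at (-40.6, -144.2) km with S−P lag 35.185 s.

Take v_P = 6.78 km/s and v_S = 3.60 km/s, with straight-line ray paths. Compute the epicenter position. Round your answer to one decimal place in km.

x ≈ 43.9 km, y ≈ 112.3 km

Distance from S−P lag: d = Δt · v_P v_S / (v_P − v_S) = Δt · (6.78·3.60)/(6.78−3.60) ≈ 7.6755·Δt.
So d_Receiver 0 = 164.35, d_Receiver 1 = 242.90, d_Receiver 2 = 270.06 km.
Circle about each station: (x + 117.0)² + (y − 78.8)² = 164.35²; (x + 107.8)² + (y + 77.4)² = 242.90²; (x + 40.6)² + (y + 144.2)² = 270.06².
Subtracting the Receiver 0 equation from the Receiver 1 and Receiver 2 equations removes the quadratic terms:
18.4 x − 312.4 y = -34276.33
152.8 x − 446.0 y = -43377.92
Solving the 2×2 system: x ≈ 43.9, y ≈ 112.3 km.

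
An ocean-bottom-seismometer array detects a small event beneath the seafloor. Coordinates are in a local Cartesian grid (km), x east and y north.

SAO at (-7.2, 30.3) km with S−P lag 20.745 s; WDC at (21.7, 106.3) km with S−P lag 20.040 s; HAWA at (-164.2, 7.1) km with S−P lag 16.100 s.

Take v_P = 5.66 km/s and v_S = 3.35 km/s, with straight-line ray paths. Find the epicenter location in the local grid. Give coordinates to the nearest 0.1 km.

Distance from S−P lag: d = Δt · v_P v_S / (v_P − v_S) = Δt · (5.66·3.35)/(5.66−3.35) ≈ 8.2082·Δt.
So d_SAO = 170.28, d_WDC = 164.49, d_HAWA = 132.15 km.
Circle about each station: (x + 7.2)² + (y − 30.3)² = 170.28²; (x − 21.7)² + (y − 106.3)² = 164.49²; (x + 164.2)² + (y − 7.1)² = 132.15².
Subtracting the SAO equation from the WDC and HAWA equations removes the quadratic terms:
57.8 x + 152.0 y = 12738.97
-314.0 x − 46.4 y = 37573.78
Solving the 2×2 system: x ≈ -139.9, y ≈ 137.0 km.

(-139.9, 137.0)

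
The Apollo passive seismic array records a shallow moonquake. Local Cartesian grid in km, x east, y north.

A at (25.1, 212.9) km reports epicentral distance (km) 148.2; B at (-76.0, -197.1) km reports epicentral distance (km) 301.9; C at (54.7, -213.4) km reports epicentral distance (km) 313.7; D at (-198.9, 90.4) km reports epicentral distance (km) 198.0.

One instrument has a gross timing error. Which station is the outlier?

Solve using three stations at a time. Using B, C, D (subtract circle equations pairwise → linear system) gives (x, y) ≈ (-1.0, 95.3).
Distances from that point to each station vs reported:
  A: calculated 120.4 vs reported 148.2 → residual 27.8 km
  B: calculated 301.9 vs reported 301.9 → residual 0.0 km
  C: calculated 313.7 vs reported 313.7 → residual 0.0 km
  D: calculated 198.0 vs reported 198.0 → residual 0.0 km
B, C, D are mutually consistent (residuals ≈ 0); A is off by 27.8 km.

A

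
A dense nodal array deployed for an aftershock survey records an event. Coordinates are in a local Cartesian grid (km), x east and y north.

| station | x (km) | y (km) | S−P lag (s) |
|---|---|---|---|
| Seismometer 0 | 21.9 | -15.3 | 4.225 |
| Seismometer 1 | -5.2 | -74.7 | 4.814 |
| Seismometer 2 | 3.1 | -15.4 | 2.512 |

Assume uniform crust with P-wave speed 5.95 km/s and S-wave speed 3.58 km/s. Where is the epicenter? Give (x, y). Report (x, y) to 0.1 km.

(-12.2, -32.0)

Distance from S−P lag: d = Δt · v_P v_S / (v_P − v_S) = Δt · (5.95·3.58)/(5.95−3.58) ≈ 8.9878·Δt.
So d_Seismometer 0 = 37.97, d_Seismometer 1 = 43.27, d_Seismometer 2 = 22.58 km.
Circle about each station: (x − 21.9)² + (y + 15.3)² = 37.97²; (x + 5.2)² + (y + 74.7)² = 43.27²; (x − 3.1)² + (y + 15.4)² = 22.58².
Subtracting the Seismometer 0 equation from the Seismometer 1 and Seismometer 2 equations removes the quadratic terms:
-54.2 x − 118.8 y = 4462.86
-37.6 x − 0.2 y = 464.93
Solving the 2×2 system: x ≈ -12.2, y ≈ -32.0 km.
Check against Seismometer 0 (with the unrounded x, y): √((x − 21.9)²+(y + 15.3)²) = 37.97 ≈ 37.97 km. ✓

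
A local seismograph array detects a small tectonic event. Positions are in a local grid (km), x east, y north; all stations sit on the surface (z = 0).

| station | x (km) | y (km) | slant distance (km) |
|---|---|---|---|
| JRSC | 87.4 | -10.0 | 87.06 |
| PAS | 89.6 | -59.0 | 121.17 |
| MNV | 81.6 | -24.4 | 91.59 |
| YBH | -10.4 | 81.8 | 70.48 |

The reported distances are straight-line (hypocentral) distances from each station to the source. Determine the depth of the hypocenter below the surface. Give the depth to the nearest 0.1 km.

39.7 km

Each station gives a sphere (x−x_i)² + (y−y_i)² + z² = d_i² (stations at z=0).
Subtracting the JRSC sphere from PAS and MNV: z² cancels, leaving linear equations in x and y:
4.4 x − 98.0 y = -3332.33
-11.6 x − 28.8 y = -1294.12
Solving: x ≈ 24.418, y ≈ 35.100 km (keep extra digits for the depth step; rounded: 24.4, 35.1).
Then from the JRSC sphere: z² = 87.06² − (x − 87.4)² − (y + 10.0)² with x = 24.418, y = 35.100, so z ≈ 39.733 ≈ 39.7 km.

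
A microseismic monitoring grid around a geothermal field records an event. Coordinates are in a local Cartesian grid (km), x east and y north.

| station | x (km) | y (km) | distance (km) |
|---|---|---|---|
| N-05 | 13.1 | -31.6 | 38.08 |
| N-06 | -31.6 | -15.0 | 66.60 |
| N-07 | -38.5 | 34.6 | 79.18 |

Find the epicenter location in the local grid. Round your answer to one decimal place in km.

Circle about each station: (x − 13.1)² + (y + 31.6)² = 38.08²; (x + 31.6)² + (y + 15.0)² = 66.60²; (x + 38.5)² + (y − 34.6)² = 79.18².
Subtracting the N-05 equation from the N-06 and N-07 equations removes the quadratic terms:
-89.4 x + 33.2 y = -2932.08
-103.2 x + 132.4 y = -3310.15
Solving the 2×2 system: x ≈ 33.1, y ≈ 0.8 km.

(33.1, 0.8)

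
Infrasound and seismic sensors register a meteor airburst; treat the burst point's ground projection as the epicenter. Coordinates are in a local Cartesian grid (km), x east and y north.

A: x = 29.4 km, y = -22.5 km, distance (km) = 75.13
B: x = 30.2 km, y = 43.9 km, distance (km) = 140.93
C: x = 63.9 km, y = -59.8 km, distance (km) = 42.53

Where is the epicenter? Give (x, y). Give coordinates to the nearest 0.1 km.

Circle about each station: (x − 29.4)² + (y + 22.5)² = 75.13²; (x − 30.2)² + (y − 43.9)² = 140.93²; (x − 63.9)² + (y + 59.8)² = 42.53².
Subtracting the A equation from the B and C equations removes the quadratic terms:
1.6 x + 132.8 y = -12748.11
69.0 x − 74.6 y = 10124.36
Solving the 2×2 system: x ≈ 42.4, y ≈ -96.5 km.
Check against A (with the unrounded x, y): √((x − 29.4)²+(y + 22.5)²) = 75.14 ≈ 75.13 km. ✓

42.4 km east, -96.5 km north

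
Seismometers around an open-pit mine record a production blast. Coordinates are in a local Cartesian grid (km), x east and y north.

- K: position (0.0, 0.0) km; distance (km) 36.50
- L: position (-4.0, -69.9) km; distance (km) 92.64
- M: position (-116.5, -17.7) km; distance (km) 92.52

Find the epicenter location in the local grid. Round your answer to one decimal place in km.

(-31.4, 18.6)

Circle about each station: x² + y² = 36.50²; (x + 4.0)² + (y + 69.9)² = 92.64²; (x + 116.5)² + (y + 17.7)² = 92.52².
Subtracting the K equation from the L and M equations removes the quadratic terms:
-8.0 x − 139.8 y = -2347.91
-233.0 x − 35.4 y = 6657.84
Solving the 2×2 system: x ≈ -31.4, y ≈ 18.6 km.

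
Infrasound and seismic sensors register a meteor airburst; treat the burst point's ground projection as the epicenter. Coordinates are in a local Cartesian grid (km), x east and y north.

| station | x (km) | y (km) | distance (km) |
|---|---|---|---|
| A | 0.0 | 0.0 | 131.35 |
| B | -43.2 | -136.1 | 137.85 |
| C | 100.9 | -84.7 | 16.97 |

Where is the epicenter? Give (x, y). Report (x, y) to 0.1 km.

(88.9, -96.7)

Circle about each station: x² + y² = 131.35²; (x + 43.2)² + (y + 136.1)² = 137.85²; (x − 100.9)² + (y + 84.7)² = 16.97².
Subtracting pairs of circle equations eliminates x²+y² and gives linear equations (the radical axes):
-86.4 x − 272.2 y = 18639.65
201.8 x − 169.4 y = 34319.74
Solving the 2×2 system: x ≈ 88.9, y ≈ -96.7 km.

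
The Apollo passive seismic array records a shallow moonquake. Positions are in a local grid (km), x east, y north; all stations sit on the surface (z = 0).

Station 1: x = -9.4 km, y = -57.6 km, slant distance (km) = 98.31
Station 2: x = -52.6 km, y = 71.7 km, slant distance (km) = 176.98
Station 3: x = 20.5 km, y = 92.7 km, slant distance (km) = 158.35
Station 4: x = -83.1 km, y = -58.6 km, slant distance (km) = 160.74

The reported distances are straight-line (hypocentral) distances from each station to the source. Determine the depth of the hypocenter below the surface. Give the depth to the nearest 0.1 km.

Each station gives a sphere (x−x_i)² + (y−y_i)² + z² = d_i² (stations at z=0).
Subtracting the Station 1 sphere from Station 2 and Station 3: z² cancels, leaving linear equations in x and y:
-86.4 x + 258.6 y = -17155.53
59.8 x + 300.6 y = -9802.45
Solving: x ≈ 63.279, y ≈ -45.198 km (keep extra digits for the depth step; rounded: 63.3, -45.2).
Then from the Station 1 sphere: z² = 98.31² − (x + 9.4)² − (y + 57.6)² with x = 63.279, y = -45.198, so z ≈ 65.029 ≈ 65.0 km.
Check against Station 4 (with the unrounded solution): distance 160.73 ≈ 160.74 km. ✓

z ≈ 65.0 km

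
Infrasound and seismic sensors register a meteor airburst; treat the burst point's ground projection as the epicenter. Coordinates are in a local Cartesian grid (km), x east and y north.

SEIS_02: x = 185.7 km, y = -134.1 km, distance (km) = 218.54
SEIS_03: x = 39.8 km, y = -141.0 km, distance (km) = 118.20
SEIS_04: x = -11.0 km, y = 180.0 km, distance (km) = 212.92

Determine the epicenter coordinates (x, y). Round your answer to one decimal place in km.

Circle about each station: (x − 185.7)² + (y + 134.1)² = 218.54²; (x − 39.8)² + (y + 141.0)² = 118.20²; (x + 11.0)² + (y − 180.0)² = 212.92².
Subtracting the SEIS_02 equation from the SEIS_03 and SEIS_04 equations removes the quadratic terms:
-291.8 x − 13.8 y = 2786.23
-393.4 x + 628.2 y = -17521.49
Solving the 2×2 system: x ≈ -8.0, y ≈ -32.9 km.

-8.0 km east, -32.9 km north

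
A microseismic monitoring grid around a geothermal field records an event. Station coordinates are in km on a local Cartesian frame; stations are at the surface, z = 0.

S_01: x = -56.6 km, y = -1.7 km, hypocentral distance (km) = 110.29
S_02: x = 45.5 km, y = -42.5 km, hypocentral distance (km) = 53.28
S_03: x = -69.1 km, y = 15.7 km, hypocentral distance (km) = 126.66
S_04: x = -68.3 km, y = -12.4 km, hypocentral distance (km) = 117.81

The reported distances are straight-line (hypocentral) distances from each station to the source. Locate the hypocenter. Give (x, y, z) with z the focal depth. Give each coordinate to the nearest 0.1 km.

Each station gives a sphere (x−x_i)² + (y−y_i)² + z² = d_i² (stations at z=0).
Subtracting the S_01 sphere from S_02 and S_03: z² cancels, leaving linear equations in x and y:
204.2 x − 81.6 y = 9995.18
-25.0 x + 34.8 y = -2064.02
Solving: x ≈ 35.413, y ≈ -33.871 km (keep extra digits for the depth step; rounded: 35.4, -33.9).
Then from the S_01 sphere: z² = 110.29² − (x + 56.6)² − (y + 1.7)² with x = 35.413, y = -33.871, so z ≈ 51.600 ≈ 51.6 km.
Check against S_04 (with the unrounded solution): distance 117.81 ≈ 117.81 km. ✓

x ≈ 35.4 km, y ≈ -33.9 km, depth ≈ 51.6 km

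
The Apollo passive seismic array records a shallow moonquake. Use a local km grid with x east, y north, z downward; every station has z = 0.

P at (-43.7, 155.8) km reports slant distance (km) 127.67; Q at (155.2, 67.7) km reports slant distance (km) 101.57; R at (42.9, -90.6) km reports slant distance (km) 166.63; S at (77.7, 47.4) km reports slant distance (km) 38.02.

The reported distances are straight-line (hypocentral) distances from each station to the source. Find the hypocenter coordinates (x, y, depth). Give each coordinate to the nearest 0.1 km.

Each station gives a sphere (x−x_i)² + (y−y_i)² + z² = d_i² (stations at z=0).
Subtracting the P sphere from Q and R: z² cancels, leaving linear equations in x and y:
397.8 x − 176.2 y = 8470.16
173.2 x − 492.8 y = -27600.49
Solving: x ≈ 54.600, y ≈ 75.197 km (keep extra digits for the depth step; rounded: 54.6, 75.2).
Then from the P sphere: z² = 127.67² − (x + 43.7)² − (y − 155.8)² with x = 54.600, y = 75.197, so z ≈ 11.828 ≈ 11.8 km.

x ≈ 54.6 km, y ≈ 75.2 km, depth ≈ 11.8 km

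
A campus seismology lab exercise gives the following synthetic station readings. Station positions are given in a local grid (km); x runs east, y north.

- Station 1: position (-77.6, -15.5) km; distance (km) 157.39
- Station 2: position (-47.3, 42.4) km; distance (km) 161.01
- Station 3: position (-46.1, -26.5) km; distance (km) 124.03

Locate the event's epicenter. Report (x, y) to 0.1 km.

Circle about each station: (x + 77.6)² + (y + 15.5)² = 157.39²; (x + 47.3)² + (y − 42.4)² = 161.01²; (x + 46.1)² + (y + 26.5)² = 124.03².
Subtracting pairs of circle equations eliminates x²+y² and gives linear equations (the radical axes):
60.6 x + 115.8 y = -3379.57
63.0 x − 22.0 y = 5953.62
Solving the 2×2 system: x ≈ 71.3, y ≈ -66.5 km.

x ≈ 71.3 km, y ≈ -66.5 km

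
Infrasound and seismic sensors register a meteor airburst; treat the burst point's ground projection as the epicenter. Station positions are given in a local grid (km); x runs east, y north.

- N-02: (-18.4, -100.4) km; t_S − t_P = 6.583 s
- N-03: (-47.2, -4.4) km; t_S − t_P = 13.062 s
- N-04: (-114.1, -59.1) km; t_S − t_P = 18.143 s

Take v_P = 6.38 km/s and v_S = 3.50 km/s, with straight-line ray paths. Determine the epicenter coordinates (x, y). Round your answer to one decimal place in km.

25.7 km east, -74.7 km north

Distance from S−P lag: d = Δt · v_P v_S / (v_P − v_S) = Δt · (6.38·3.50)/(6.38−3.50) ≈ 7.7535·Δt.
So d_N-02 = 51.04, d_N-03 = 101.28, d_N-04 = 140.67 km.
Circle about each station: (x + 18.4)² + (y + 100.4)² = 51.04²; (x + 47.2)² + (y + 4.4)² = 101.28²; (x + 114.1)² + (y + 59.1)² = 140.67².
Subtracting the N-02 equation from the N-03 and N-04 equations removes the quadratic terms:
-57.6 x + 192.0 y = -15824.08
-191.4 x + 82.6 y = -11090.07
Solving the 2×2 system: x ≈ 25.7, y ≈ -74.7 km.
Check against N-02 (with the unrounded x, y): √((x + 18.4)²+(y + 100.4)²) = 51.04 ≈ 51.04 km. ✓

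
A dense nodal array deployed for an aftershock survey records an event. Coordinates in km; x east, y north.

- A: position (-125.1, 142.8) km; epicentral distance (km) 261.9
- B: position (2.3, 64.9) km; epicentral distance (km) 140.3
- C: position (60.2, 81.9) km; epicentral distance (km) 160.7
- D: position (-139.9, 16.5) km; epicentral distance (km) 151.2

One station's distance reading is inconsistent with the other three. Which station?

D

Solve using three stations at a time. Using A, B, C (subtract circle equations pairwise → linear system) gives (x, y) ≈ (21.6, -74.3).
Distances from that point to each station vs reported:
  A: calculated 262.0 vs reported 261.9 → residual 0.1 km
  B: calculated 140.6 vs reported 140.3 → residual 0.3 km
  C: calculated 160.9 vs reported 160.7 → residual 0.2 km
  D: calculated 185.3 vs reported 151.2 → residual 34.1 km
A, B, C are mutually consistent (residuals ≈ 0); D is off by 34.1 km.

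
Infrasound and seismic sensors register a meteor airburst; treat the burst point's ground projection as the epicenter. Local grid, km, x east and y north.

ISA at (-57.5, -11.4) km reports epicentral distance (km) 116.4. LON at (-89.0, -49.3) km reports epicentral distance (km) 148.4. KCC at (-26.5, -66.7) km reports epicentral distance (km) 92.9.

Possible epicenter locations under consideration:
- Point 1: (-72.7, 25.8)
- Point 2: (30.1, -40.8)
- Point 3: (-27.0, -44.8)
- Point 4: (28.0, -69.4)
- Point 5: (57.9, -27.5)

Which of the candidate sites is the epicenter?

For each candidate, compare |candidate − station| to the reported distance:
Point 1: residuals ISA 76.2, LON 71.6, KCC 10.5 → max 76.2 km
Point 2: residuals ISA 24.0, LON 29.0, KCC 30.7 → max 30.7 km
Point 3: residuals ISA 71.2, LON 86.2, KCC 71.0 → max 86.2 km
Point 4: residuals ISA 13.1, LON 29.7, KCC 38.3 → max 38.3 km
Point 5: residuals ISA 0.1, LON 0.1, KCC 0.2 → max 0.2 km
Only Point 5 has all residuals ≈ 0.

Point 5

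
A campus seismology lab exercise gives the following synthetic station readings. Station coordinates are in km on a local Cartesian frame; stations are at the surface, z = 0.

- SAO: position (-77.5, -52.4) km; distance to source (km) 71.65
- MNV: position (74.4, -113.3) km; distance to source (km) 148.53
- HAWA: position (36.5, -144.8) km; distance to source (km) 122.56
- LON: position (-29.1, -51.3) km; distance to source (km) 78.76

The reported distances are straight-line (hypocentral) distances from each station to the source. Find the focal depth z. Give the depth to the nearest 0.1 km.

Each station gives a sphere (x−x_i)² + (y−y_i)² + z² = d_i² (stations at z=0).
Subtracting the SAO sphere from MNV and HAWA: z² cancels, leaving linear equations in x and y:
303.8 x − 121.8 y = -7307.20
228.0 x − 184.8 y = 3660.05
Solving: x ≈ -63.308, y ≈ -97.913 km (keep extra digits for the depth step; rounded: -63.3, -97.9).
Then from the SAO sphere: z² = 71.65² − (x + 77.5)² − (y + 52.4)² with x = -63.308, y = -97.913, so z ≈ 53.487 ≈ 53.5 km.

depth ≈ 53.5 km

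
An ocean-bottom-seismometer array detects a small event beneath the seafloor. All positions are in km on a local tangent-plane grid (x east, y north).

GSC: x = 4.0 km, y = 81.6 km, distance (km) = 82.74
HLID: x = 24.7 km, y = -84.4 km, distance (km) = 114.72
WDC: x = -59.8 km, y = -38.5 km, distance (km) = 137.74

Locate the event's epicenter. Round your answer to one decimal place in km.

Circle about each station: (x − 4.0)² + (y − 81.6)² = 82.74²; (x − 24.7)² + (y + 84.4)² = 114.72²; (x + 59.8)² + (y + 38.5)² = 137.74².
Subtracting pairs of circle equations eliminates x²+y² and gives linear equations (the radical axes):
41.4 x − 332.0 y = -5255.88
-127.6 x − 240.2 y = -13742.67
Solving the 2×2 system: x ≈ 63.1, y ≈ 23.7 km.

x ≈ 63.1 km, y ≈ 23.7 km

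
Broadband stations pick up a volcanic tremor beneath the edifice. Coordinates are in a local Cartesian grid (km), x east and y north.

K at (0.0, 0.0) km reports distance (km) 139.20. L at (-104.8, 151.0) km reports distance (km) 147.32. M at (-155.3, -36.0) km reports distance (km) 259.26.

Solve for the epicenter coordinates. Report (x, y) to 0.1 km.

Circle about each station: x² + y² = 139.20²; (x + 104.8)² + (y − 151.0)² = 147.32²; (x + 155.3)² + (y + 36.0)² = 259.26².
Subtracting the K equation from the L and M equations removes the quadratic terms:
-209.6 x + 302.0 y = 31457.50
-310.6 x − 72.0 y = -22425.02
Solving the 2×2 system: x ≈ 41.4, y ≈ 132.9 km.
Check against K (with the unrounded x, y): √(x²+y²) = 139.19 ≈ 139.20 km. ✓

x ≈ 41.4 km, y ≈ 132.9 km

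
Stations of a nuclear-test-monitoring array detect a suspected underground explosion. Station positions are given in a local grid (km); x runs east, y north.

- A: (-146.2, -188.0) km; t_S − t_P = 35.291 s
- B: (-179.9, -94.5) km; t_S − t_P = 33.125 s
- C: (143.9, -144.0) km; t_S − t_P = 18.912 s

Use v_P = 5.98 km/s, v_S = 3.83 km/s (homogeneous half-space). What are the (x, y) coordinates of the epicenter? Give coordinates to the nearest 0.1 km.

Distance from S−P lag: d = Δt · v_P v_S / (v_P − v_S) = Δt · (5.98·3.83)/(5.98−3.83) ≈ 10.6527·Δt.
So d_A = 375.95, d_B = 352.87, d_C = 201.46 km.
Circle about each station: (x + 146.2)² + (y + 188.0)² = 375.95²; (x + 179.9)² + (y + 94.5)² = 352.87²; (x − 143.9)² + (y + 144.0)² = 201.46².
Subtracting the A equation from the B and C equations removes the quadratic terms:
-67.4 x + 187.0 y = 1396.99
580.2 x + 88.0 y = 85477.04
Solving the 2×2 system: x ≈ 138.6, y ≈ 57.4 km.

x ≈ 138.6 km, y ≈ 57.4 km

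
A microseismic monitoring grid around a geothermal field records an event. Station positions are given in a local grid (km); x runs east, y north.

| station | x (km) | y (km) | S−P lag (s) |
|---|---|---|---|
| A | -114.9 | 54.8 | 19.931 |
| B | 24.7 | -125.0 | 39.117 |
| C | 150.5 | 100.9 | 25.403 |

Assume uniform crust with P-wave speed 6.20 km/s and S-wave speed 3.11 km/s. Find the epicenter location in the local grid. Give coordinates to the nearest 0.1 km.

x ≈ -7.2 km, y ≈ 117.0 km

Distance from S−P lag: d = Δt · v_P v_S / (v_P − v_S) = Δt · (6.20·3.11)/(6.20−3.11) ≈ 6.2401·Δt.
So d_A = 124.37, d_B = 244.10, d_C = 158.52 km.
Circle about each station: (x + 114.9)² + (y − 54.8)² = 124.37²; (x − 24.7)² + (y + 125.0)² = 244.10²; (x − 150.5)² + (y − 100.9)² = 158.52².
Subtracting the A equation from the B and C equations removes the quadratic terms:
279.2 x − 359.6 y = -44086.87
530.8 x + 92.2 y = 6965.32
Solving the 2×2 system: x ≈ -7.2, y ≈ 117.0 km.
Check against A (with the unrounded x, y): √((x + 114.9)²+(y − 54.8)²) = 124.37 ≈ 124.37 km. ✓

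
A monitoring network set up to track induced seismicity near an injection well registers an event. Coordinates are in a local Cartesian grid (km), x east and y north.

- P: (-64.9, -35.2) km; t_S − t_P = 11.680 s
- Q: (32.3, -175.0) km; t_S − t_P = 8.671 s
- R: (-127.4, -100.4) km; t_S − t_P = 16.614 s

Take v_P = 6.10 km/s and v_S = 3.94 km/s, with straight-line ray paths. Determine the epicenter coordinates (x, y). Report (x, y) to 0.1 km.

Distance from S−P lag: d = Δt · v_P v_S / (v_P − v_S) = Δt · (6.10·3.94)/(6.10−3.94) ≈ 11.1269·Δt.
So d_P = 129.96, d_Q = 96.48, d_R = 184.86 km.
Circle about each station: (x + 64.9)² + (y + 35.2)² = 129.96²; (x − 32.3)² + (y + 175.0)² = 96.48²; (x + 127.4)² + (y + 100.4)² = 184.86².
Subtracting pairs of circle equations eliminates x²+y² and gives linear equations (the radical axes):
194.4 x − 279.6 y = 33798.45
-125.0 x − 130.4 y = 3576.25
Solving the 2×2 system: x ≈ 56.5, y ≈ -81.6 km.
Check against P (with the unrounded x, y): √((x + 64.9)²+(y + 35.2)²) = 129.97 ≈ 129.96 km. ✓

56.5 km east, -81.6 km north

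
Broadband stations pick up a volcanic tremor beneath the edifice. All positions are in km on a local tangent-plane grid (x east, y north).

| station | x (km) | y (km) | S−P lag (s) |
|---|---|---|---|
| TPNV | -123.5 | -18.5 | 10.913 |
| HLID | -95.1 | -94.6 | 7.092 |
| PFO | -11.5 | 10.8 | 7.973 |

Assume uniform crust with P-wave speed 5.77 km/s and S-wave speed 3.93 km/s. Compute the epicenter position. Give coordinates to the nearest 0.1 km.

(-8.0, -87.4)

Distance from S−P lag: d = Δt · v_P v_S / (v_P − v_S) = Δt · (5.77·3.93)/(5.77−3.93) ≈ 12.3240·Δt.
So d_TPNV = 134.49, d_HLID = 87.40, d_PFO = 98.26 km.
Circle about each station: (x + 123.5)² + (y + 18.5)² = 134.49²; (x + 95.1)² + (y + 94.6)² = 87.40²; (x + 11.5)² + (y − 10.8)² = 98.26².
Subtracting pairs of circle equations eliminates x²+y² and gives linear equations (the radical axes):
56.8 x − 152.2 y = 12847.47
224.0 x + 58.6 y = -6913.08
Solving the 2×2 system: x ≈ -8.0, y ≈ -87.4 km.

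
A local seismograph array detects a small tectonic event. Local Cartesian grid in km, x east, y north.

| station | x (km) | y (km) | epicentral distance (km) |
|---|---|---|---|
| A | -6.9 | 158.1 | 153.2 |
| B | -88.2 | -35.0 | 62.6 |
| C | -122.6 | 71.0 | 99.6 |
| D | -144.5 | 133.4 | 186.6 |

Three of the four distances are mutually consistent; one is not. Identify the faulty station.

Solve using three stations at a time. Using A, B, C (subtract circle equations pairwise → linear system) gives (x, y) ≈ (-44.3, 9.5).
Distances from that point to each station vs reported:
  A: calculated 153.2 vs reported 153.2 → residual 0.0 km
  B: calculated 62.6 vs reported 62.6 → residual 0.0 km
  C: calculated 99.6 vs reported 99.6 → residual 0.0 km
  D: calculated 159.3 vs reported 186.6 → residual 27.3 km
A, B, C are mutually consistent (residuals ≈ 0); D is off by 27.3 km.

D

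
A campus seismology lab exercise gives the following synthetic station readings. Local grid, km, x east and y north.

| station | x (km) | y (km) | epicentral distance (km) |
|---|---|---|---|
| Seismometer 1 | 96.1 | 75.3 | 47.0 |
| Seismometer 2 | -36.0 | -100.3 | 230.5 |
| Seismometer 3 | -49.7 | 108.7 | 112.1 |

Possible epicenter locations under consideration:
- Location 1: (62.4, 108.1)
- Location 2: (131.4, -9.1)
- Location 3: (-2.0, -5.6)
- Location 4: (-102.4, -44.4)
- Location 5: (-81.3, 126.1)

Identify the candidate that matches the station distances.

For each candidate, compare |candidate − station| to the reported distance:
Location 1: residuals Seismometer 1 0.0, Seismometer 2 0.0, Seismometer 3 0.0 → max 0.0 km
Location 2: residuals Seismometer 1 44.5, Seismometer 2 39.9, Seismometer 3 103.9 → max 103.9 km
Location 3: residuals Seismometer 1 80.2, Seismometer 2 129.9, Seismometer 3 11.8 → max 129.9 km
Location 4: residuals Seismometer 1 184.8, Seismometer 2 143.7, Seismometer 3 49.8 → max 184.8 km
Location 5: residuals Seismometer 1 137.5, Seismometer 2 0.4, Seismometer 3 76.0 → max 137.5 km
Only Location 1 has all residuals ≈ 0.

Location 1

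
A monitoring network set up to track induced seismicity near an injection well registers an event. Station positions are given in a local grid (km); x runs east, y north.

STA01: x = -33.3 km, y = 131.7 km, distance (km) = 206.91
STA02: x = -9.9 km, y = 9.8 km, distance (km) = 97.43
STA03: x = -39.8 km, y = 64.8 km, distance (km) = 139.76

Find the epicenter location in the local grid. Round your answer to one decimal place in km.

Circle about each station: (x + 33.3)² + (y − 131.7)² = 206.91²; (x + 9.9)² + (y − 9.8)² = 97.43²; (x + 39.8)² + (y − 64.8)² = 139.76².
Subtracting the STA01 equation from the STA02 and STA03 equations removes the quadratic terms:
46.8 x − 243.8 y = 15059.41
-13.0 x − 133.8 y = 10608.19
Solving the 2×2 system: x ≈ -60.6, y ≈ -73.4 km.

-60.6 km east, -73.4 km north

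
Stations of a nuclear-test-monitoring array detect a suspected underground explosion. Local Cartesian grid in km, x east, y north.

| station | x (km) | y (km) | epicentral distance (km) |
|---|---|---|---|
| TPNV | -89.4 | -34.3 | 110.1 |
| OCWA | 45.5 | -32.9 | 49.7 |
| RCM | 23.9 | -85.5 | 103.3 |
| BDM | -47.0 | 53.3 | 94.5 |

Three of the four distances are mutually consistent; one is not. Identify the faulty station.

Solve using three stations at a time. Using OCWA, RCM, BDM (subtract circle equations pairwise → linear system) gives (x, y) ≈ (40.1, 16.5).
Distances from that point to each station vs reported:
  TPNV: calculated 139.1 vs reported 110.1 → residual 29.0 km
  OCWA: calculated 49.7 vs reported 49.7 → residual 0.0 km
  RCM: calculated 103.3 vs reported 103.3 → residual 0.0 km
  BDM: calculated 94.5 vs reported 94.5 → residual 0.0 km
OCWA, RCM, BDM are mutually consistent (residuals ≈ 0); TPNV is off by 29.0 km.

TPNV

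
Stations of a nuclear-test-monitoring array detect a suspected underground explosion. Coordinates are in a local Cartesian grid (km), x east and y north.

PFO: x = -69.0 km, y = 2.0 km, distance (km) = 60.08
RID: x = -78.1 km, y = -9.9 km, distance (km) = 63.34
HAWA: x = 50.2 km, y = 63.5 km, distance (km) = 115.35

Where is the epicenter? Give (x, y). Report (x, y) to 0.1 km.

x ≈ -17.9 km, y ≈ -29.6 km

Circle about each station: (x + 69.0)² + (y − 2.0)² = 60.08²; (x + 78.1)² + (y + 9.9)² = 63.34²; (x − 50.2)² + (y − 63.5)² = 115.35².
Subtracting the PFO equation from the RID and HAWA equations removes the quadratic terms:
-18.2 x − 23.8 y = 1030.27
238.4 x + 123.0 y = -7908.73
Solving the 2×2 system: x ≈ -17.9, y ≈ -29.6 km.
Check against PFO (with the unrounded x, y): √((x + 69.0)²+(y − 2.0)²) = 60.08 ≈ 60.08 km. ✓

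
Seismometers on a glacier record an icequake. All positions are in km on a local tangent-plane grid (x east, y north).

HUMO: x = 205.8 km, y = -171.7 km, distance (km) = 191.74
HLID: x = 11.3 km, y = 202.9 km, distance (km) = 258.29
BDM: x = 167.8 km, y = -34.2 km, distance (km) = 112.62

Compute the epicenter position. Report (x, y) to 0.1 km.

(56.5, -51.4)

Circle about each station: (x − 205.8)² + (y + 171.7)² = 191.74²; (x − 11.3)² + (y − 202.9)² = 258.29²; (x − 167.8)² + (y + 34.2)² = 112.62².
Subtracting the HUMO equation from the HLID and BDM equations removes the quadratic terms:
-389.0 x + 749.2 y = -60487.93
-76.0 x + 275.0 y = -18427.09
Solving the 2×2 system: x ≈ 56.5, y ≈ -51.4 km.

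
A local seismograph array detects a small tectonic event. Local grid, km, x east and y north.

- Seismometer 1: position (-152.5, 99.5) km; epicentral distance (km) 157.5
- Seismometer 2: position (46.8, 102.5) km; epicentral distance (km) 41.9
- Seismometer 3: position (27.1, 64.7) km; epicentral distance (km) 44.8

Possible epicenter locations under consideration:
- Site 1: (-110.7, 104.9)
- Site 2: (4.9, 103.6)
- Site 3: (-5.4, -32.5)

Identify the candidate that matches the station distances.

For each candidate, compare |candidate − station| to the reported distance:
Site 1: residuals Seismometer 1 115.4, Seismometer 2 115.6, Seismometer 3 98.7 → max 115.6 km
Site 2: residuals Seismometer 1 0.0, Seismometer 2 0.0, Seismometer 3 0.0 → max 0.0 km
Site 3: residuals Seismometer 1 40.1, Seismometer 2 102.8, Seismometer 3 57.7 → max 102.8 km
Only Site 2 has all residuals ≈ 0.

Site 2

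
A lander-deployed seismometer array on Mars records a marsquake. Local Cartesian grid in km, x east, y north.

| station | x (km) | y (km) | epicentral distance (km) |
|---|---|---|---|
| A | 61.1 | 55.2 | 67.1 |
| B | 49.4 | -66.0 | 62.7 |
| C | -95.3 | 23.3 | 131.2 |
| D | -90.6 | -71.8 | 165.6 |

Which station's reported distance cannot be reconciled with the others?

D

Solve using three stations at a time. Using A, B, C (subtract circle equations pairwise → linear system) gives (x, y) ≈ (32.7, -5.6).
Distances from that point to each station vs reported:
  A: calculated 67.1 vs reported 67.1 → residual 0.0 km
  B: calculated 62.7 vs reported 62.7 → residual 0.0 km
  C: calculated 131.2 vs reported 131.2 → residual 0.0 km
  D: calculated 139.9 vs reported 165.6 → residual 25.7 km
A, B, C are mutually consistent (residuals ≈ 0); D is off by 25.7 km.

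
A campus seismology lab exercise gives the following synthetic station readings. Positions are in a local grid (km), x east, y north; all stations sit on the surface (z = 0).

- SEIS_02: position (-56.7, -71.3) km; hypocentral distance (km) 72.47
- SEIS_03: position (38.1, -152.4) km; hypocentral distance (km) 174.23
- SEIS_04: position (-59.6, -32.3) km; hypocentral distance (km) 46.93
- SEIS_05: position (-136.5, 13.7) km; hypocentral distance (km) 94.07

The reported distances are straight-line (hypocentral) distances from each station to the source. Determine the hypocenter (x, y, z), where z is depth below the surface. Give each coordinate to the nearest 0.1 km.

Each station gives a sphere (x−x_i)² + (y−y_i)² + z² = d_i² (stations at z=0).
Subtracting the SEIS_02 sphere from SEIS_03 and SEIS_04: z² cancels, leaving linear equations in x and y:
189.6 x − 162.2 y = -8725.40
-5.8 x + 78.0 y = -653.65
Solving: x ≈ -56.803, y ≈ -12.604 km (keep extra digits for the depth step; rounded: -56.8, -12.6).
Then from the SEIS_02 sphere: z² = 72.47² − (x + 56.7)² − (y + 71.3)² with x = -56.803, y = -12.604, so z ≈ 42.505 ≈ 42.5 km.

x ≈ -56.8 km, y ≈ -12.6 km, depth ≈ 42.5 km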